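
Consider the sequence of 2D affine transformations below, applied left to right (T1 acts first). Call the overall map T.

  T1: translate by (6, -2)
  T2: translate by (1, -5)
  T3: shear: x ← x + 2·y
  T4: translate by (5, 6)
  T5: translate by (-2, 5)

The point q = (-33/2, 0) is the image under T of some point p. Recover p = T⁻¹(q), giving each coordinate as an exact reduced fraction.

p = (-9/2, -4)

T1 = [1 0 6; 0 1 -2; 0 0 1]
T2·T1 = [1 0 7; 0 1 -7; 0 0 1]
T3·…·T1 = [1 2 -7; 0 1 -7; 0 0 1]
T4·…·T1 = [1 2 -2; 0 1 -1; 0 0 1]
T5·…·T1 = [1 2 -4; 0 1 4; 0 0 1]
det M = 1; M⁻¹ = [1 -2 12; 0 1 -4; 0 0 1]
M⁻¹ · (-33/2, 0)ᵀ = (-9/2, -4)ᵀ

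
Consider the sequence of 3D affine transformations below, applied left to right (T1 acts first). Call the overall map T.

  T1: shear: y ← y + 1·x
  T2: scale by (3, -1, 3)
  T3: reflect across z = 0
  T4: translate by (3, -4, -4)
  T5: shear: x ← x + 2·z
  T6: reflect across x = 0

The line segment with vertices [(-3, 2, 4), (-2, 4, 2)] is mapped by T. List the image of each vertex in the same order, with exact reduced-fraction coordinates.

image vertices: (38, -3, -16), (23, -6, -10)

T1 shear: y ← y + 1·x: (-3, 2, 4) → (-3, -1, 4); (-2, 4, 2) → (-2, 2, 2)
T2 scale by (3, -1, 3): (-3, -1, 4) → (-9, 1, 12); (-2, 2, 2) → (-6, -2, 6)
T3 reflect across z = 0: (-9, 1, 12) → (-9, 1, -12); (-6, -2, 6) → (-6, -2, -6)
T4 translate by (3, -4, -4): (-9, 1, -12) → (-6, -3, -16); (-6, -2, -6) → (-3, -6, -10)
T5 shear: x ← x + 2·z: (-6, -3, -16) → (-38, -3, -16); (-3, -6, -10) → (-23, -6, -10)
T6 reflect across x = 0: (-38, -3, -16) → (38, -3, -16); (-23, -6, -10) → (23, -6, -10)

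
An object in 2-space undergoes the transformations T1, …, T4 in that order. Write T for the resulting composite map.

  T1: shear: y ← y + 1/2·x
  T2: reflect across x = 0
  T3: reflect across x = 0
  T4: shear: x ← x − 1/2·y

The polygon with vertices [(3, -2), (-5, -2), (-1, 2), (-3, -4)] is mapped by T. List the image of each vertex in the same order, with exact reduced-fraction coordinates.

image vertices: (13/4, -1/2), (-11/4, -9/2), (-7/4, 3/2), (-1/4, -11/2)

T1 shear: y ← y + 1/2·x: (3, -2) → (3, -1/2); (-5, -2) → (-5, -9/2); (-1, 2) → (-1, 3/2); (-3, -4) → (-3, -11/2)
T2 reflect across x = 0: (3, -1/2) → (-3, -1/2); (-5, -9/2) → (5, -9/2); (-1, 3/2) → (1, 3/2); (-3, -11/2) → (3, -11/2)
T3 reflect across x = 0: (-3, -1/2) → (3, -1/2); (5, -9/2) → (-5, -9/2); (1, 3/2) → (-1, 3/2); (3, -11/2) → (-3, -11/2)
T4 shear: x ← x − 1/2·y: (3, -1/2) → (13/4, -1/2); (-5, -9/2) → (-11/4, -9/2); (-1, 3/2) → (-7/4, 3/2); (-3, -11/2) → (-1/4, -11/2)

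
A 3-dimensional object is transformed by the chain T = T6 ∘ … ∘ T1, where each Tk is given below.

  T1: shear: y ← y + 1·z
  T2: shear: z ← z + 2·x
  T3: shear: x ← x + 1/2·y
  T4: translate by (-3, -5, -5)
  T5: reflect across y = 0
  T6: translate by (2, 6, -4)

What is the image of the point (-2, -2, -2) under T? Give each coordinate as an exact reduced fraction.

T1 shear: y ← y + 1·z: (-2, -2, -2) → (-2, -4, -2)
T2 shear: z ← z + 2·x: (-2, -4, -2) → (-2, -4, -6)
T3 shear: x ← x + 1/2·y: (-2, -4, -6) → (-4, -4, -6)
T4 translate by (-3, -5, -5): (-4, -4, -6) → (-7, -9, -11)
T5 reflect across y = 0: (-7, -9, -11) → (-7, 9, -11)
T6 translate by (2, 6, -4): (-7, 9, -11) → (-5, 15, -15)

T(p) = (-5, 15, -15)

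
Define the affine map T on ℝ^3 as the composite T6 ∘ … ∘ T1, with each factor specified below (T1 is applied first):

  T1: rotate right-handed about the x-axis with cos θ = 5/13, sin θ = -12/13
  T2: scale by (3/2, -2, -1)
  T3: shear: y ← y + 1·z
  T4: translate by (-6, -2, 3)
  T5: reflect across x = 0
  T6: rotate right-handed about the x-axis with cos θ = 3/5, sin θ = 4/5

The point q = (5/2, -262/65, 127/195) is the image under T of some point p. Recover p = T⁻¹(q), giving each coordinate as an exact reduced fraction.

p = (7/3, 2/3, 0)

T1 = [1 0 0 0; 0 5/13 12/13 0; 0 -12/13 5/13 0; 0 0 0 1]
T2·T1 = [3/2 0 0 0; 0 -10/13 -24/13 0; 0 12/13 -5/13 0; 0 0 0 1]
T3·…·T1 = [3/2 0 0 0; 0 2/13 -29/13 0; 0 12/13 -5/13 0; 0 0 0 1]
T4·…·T1 = [3/2 0 0 -6; 0 2/13 -29/13 -2; 0 12/13 -5/13 3; 0 0 0 1]
T5·…·T1 = [-3/2 0 0 6; 0 2/13 -29/13 -2; 0 12/13 -5/13 3; 0 0 0 1]
T6·…·T1 = [-3/2 0 0 6; 0 -42/65 -67/65 -18/5; 0 44/65 -131/65 1/5; 0 0 0 1]
det M = -3; M⁻¹ = [-2/3 0 0 4; 0 -131/130 67/130 -97/26; 0 -22/65 -21/65 -15/13; 0 0 0 1]
M⁻¹ · (5/2, -262/65, 127/195)ᵀ = (7/3, 2/3, 0)ᵀ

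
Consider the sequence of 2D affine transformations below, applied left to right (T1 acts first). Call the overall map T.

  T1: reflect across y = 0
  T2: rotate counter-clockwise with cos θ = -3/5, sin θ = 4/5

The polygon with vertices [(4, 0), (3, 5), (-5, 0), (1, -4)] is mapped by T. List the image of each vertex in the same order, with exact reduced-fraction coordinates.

T1 reflect across y = 0: (4, 0) → (4, 0); (3, 5) → (3, -5); (-5, 0) → (-5, 0); (1, -4) → (1, 4)
T2 rotate counter-clockwise with cos θ = -3/5, sin θ = 4/5: (4, 0) → (-12/5, 16/5); (3, -5) → (11/5, 27/5); (-5, 0) → (3, -4); (1, 4) → (-19/5, -8/5)

image vertices: (-12/5, 16/5), (11/5, 27/5), (3, -4), (-19/5, -8/5)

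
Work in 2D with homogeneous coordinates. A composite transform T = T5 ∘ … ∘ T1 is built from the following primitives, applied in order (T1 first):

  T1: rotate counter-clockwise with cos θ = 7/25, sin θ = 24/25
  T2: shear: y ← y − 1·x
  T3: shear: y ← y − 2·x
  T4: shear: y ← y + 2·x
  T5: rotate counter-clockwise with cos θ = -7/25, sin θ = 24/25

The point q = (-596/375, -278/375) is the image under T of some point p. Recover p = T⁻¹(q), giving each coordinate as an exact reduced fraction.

T1 = [7/25 -24/25 0; 24/25 7/25 0; 0 0 1]
T2·T1 = [7/25 -24/25 0; 17/25 31/25 0; 0 0 1]
T3·…·T1 = [7/25 -24/25 0; 3/25 79/25 0; 0 0 1]
T4·…·T1 = [7/25 -24/25 0; 17/25 31/25 0; 0 0 1]
T5·…·T1 = [-457/625 -576/625 0; 49/625 -793/625 0; 0 0 1]
det M = 1; M⁻¹ = [-793/625 576/625 0; -49/625 -457/625 0; 0 0 1]
M⁻¹ · (-596/375, -278/375)ᵀ = (4/3, 2/3)ᵀ

p = (4/3, 2/3)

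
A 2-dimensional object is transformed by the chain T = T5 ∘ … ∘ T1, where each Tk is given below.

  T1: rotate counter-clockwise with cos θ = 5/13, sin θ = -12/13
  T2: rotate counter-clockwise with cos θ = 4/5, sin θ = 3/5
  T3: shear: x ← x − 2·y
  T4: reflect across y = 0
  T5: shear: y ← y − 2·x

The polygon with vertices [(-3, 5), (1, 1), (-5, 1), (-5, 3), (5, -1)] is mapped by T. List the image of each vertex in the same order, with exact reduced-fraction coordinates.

T1 rotate counter-clockwise with cos θ = 5/13, sin θ = -12/13: (-3, 5) → (45/13, 61/13); (1, 1) → (17/13, -7/13); (-5, 1) → (-1, 5); (-5, 3) → (11/13, 75/13); (5, -1) → (1, -5)
T2 rotate counter-clockwise with cos θ = 4/5, sin θ = 3/5: (45/13, 61/13) → (-3/65, 379/65); (17/13, -7/13) → (89/65, 23/65); (-1, 5) → (-19/5, 17/5); (11/13, 75/13) → (-181/65, 333/65); (1, -5) → (19/5, -17/5)
T3 shear: x ← x − 2·y: (-3/65, 379/65) → (-761/65, 379/65); (89/65, 23/65) → (43/65, 23/65); (-19/5, 17/5) → (-53/5, 17/5); (-181/65, 333/65) → (-847/65, 333/65); (19/5, -17/5) → (53/5, -17/5)
T4 reflect across y = 0: (-761/65, 379/65) → (-761/65, -379/65); (43/65, 23/65) → (43/65, -23/65); (-53/5, 17/5) → (-53/5, -17/5); (-847/65, 333/65) → (-847/65, -333/65); (53/5, -17/5) → (53/5, 17/5)
T5 shear: y ← y − 2·x: (-761/65, -379/65) → (-761/65, 1143/65); (43/65, -23/65) → (43/65, -109/65); (-53/5, -17/5) → (-53/5, 89/5); (-847/65, -333/65) → (-847/65, 1361/65); (53/5, 17/5) → (53/5, -89/5)

image vertices: (-761/65, 1143/65), (43/65, -109/65), (-53/5, 89/5), (-847/65, 1361/65), (53/5, -89/5)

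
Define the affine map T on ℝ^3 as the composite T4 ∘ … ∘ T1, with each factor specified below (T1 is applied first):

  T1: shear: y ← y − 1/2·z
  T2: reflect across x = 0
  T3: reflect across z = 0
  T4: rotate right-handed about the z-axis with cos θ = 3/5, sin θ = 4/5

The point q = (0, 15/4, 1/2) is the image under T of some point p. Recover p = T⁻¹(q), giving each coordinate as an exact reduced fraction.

T1 = [1 0 0 0; 0 1 -1/2 0; 0 0 1 0; 0 0 0 1]
T2·T1 = [-1 0 0 0; 0 1 -1/2 0; 0 0 1 0; 0 0 0 1]
T3·…·T1 = [-1 0 0 0; 0 1 -1/2 0; 0 0 -1 0; 0 0 0 1]
T4·…·T1 = [-3/5 -4/5 2/5 0; -4/5 3/5 -3/10 0; 0 0 -1 0; 0 0 0 1]
det M = 1; M⁻¹ = [-3/5 -4/5 0 0; -4/5 3/5 -1/2 0; 0 0 -1 0; 0 0 0 1]
M⁻¹ · (0, 15/4, 1/2)ᵀ = (-3, 2, -1/2)ᵀ

p = (-3, 2, -1/2)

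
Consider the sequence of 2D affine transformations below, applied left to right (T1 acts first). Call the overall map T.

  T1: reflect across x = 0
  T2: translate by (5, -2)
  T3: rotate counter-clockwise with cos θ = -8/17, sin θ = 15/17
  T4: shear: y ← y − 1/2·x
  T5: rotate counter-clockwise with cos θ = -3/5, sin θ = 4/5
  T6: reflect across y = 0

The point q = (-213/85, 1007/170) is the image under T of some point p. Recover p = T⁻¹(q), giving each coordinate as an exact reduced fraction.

T1 = [-1 0 0; 0 1 0; 0 0 1]
T2·T1 = [-1 0 5; 0 1 -2; 0 0 1]
T3·…·T1 = [8/17 -15/17 -10/17; -15/17 -8/17 91/17; 0 0 1]
T4·…·T1 = [8/17 -15/17 -10/17; -19/17 -1/34 96/17; 0 0 1]
T5·…·T1 = [52/85 47/85 -354/85; 89/85 -117/170 -328/85; 0 0 1]
T6·…·T1 = [52/85 47/85 -354/85; -89/85 117/170 328/85; 0 0 1]
det M = 1; M⁻¹ = [117/170 -47/85 5; 89/85 52/85 2; 0 0 1]
M⁻¹ · (-213/85, 1007/170)ᵀ = (0, 3)ᵀ

p = (0, 3)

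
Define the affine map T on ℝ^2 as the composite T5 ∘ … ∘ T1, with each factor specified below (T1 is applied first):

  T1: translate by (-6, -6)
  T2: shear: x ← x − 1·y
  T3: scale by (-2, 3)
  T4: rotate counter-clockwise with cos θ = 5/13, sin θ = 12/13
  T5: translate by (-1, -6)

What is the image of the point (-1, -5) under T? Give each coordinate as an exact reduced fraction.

T(p) = (343/13, -339/13)

T1 translate by (-6, -6): (-1, -5) → (-7, -11)
T2 shear: x ← x − 1·y: (-7, -11) → (4, -11)
T3 scale by (-2, 3): (4, -11) → (-8, -33)
T4 rotate counter-clockwise with cos θ = 5/13, sin θ = 12/13: (-8, -33) → (356/13, -261/13)
T5 translate by (-1, -6): (356/13, -261/13) → (343/13, -339/13)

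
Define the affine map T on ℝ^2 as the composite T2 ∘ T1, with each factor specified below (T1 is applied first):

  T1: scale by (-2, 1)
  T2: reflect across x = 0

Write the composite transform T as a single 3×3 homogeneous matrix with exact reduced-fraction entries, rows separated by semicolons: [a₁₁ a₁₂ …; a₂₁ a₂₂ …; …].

T = [2 0 0; 0 1 0; 0 0 1]

T1 = [-2 0 0; 0 1 0; 0 0 1]
T2·T1 = [2 0 0; 0 1 0; 0 0 1]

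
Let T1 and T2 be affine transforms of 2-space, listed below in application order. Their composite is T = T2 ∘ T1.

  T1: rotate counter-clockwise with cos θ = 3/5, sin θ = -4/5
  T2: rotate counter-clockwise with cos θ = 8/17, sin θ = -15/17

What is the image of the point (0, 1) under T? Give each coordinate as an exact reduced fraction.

T(p) = (77/85, -36/85)

T1 rotate counter-clockwise with cos θ = 3/5, sin θ = -4/5: (0, 1) → (4/5, 3/5)
T2 rotate counter-clockwise with cos θ = 8/17, sin θ = -15/17: (4/5, 3/5) → (77/85, -36/85)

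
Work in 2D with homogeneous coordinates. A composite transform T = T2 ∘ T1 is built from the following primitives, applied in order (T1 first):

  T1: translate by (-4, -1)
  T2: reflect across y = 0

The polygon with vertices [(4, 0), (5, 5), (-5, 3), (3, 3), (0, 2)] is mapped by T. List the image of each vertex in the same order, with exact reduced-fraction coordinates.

T1 translate by (-4, -1): (4, 0) → (0, -1); (5, 5) → (1, 4); (-5, 3) → (-9, 2); (3, 3) → (-1, 2); (0, 2) → (-4, 1)
T2 reflect across y = 0: (0, -1) → (0, 1); (1, 4) → (1, -4); (-9, 2) → (-9, -2); (-1, 2) → (-1, -2); (-4, 1) → (-4, -1)

image vertices: (0, 1), (1, -4), (-9, -2), (-1, -2), (-4, -1)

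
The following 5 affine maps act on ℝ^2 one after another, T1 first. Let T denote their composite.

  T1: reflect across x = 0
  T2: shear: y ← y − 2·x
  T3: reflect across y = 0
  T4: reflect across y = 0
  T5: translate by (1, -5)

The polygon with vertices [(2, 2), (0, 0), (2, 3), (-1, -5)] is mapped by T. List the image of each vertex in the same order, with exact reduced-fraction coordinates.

image vertices: (-1, 1), (1, -5), (-1, 2), (2, -12)

T1 reflect across x = 0: (2, 2) → (-2, 2); (0, 0) → (0, 0); (2, 3) → (-2, 3); (-1, -5) → (1, -5)
T2 shear: y ← y − 2·x: (-2, 2) → (-2, 6); (0, 0) → (0, 0); (-2, 3) → (-2, 7); (1, -5) → (1, -7)
T3 reflect across y = 0: (-2, 6) → (-2, -6); (0, 0) → (0, 0); (-2, 7) → (-2, -7); (1, -7) → (1, 7)
T4 reflect across y = 0: (-2, -6) → (-2, 6); (0, 0) → (0, 0); (-2, -7) → (-2, 7); (1, 7) → (1, -7)
T5 translate by (1, -5): (-2, 6) → (-1, 1); (0, 0) → (1, -5); (-2, 7) → (-1, 2); (1, -7) → (2, -12)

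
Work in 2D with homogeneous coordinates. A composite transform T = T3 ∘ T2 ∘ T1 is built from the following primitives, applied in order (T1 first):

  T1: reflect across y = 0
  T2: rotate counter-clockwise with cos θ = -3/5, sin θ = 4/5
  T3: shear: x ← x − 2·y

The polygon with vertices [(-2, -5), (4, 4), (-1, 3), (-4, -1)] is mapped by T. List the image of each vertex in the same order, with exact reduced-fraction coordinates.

image vertices: (32/5, -23/5), (-52/5, 28/5), (1, 1), (46/5, -19/5)

T1 reflect across y = 0: (-2, -5) → (-2, 5); (4, 4) → (4, -4); (-1, 3) → (-1, -3); (-4, -1) → (-4, 1)
T2 rotate counter-clockwise with cos θ = -3/5, sin θ = 4/5: (-2, 5) → (-14/5, -23/5); (4, -4) → (4/5, 28/5); (-1, -3) → (3, 1); (-4, 1) → (8/5, -19/5)
T3 shear: x ← x − 2·y: (-14/5, -23/5) → (32/5, -23/5); (4/5, 28/5) → (-52/5, 28/5); (3, 1) → (1, 1); (8/5, -19/5) → (46/5, -19/5)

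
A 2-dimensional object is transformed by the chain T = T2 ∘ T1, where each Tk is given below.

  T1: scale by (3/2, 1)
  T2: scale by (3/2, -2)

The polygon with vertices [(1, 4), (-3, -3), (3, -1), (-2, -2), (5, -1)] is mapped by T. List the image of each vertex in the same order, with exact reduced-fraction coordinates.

image vertices: (9/4, -8), (-27/4, 6), (27/4, 2), (-9/2, 4), (45/4, 2)

T1 scale by (3/2, 1): (1, 4) → (3/2, 4); (-3, -3) → (-9/2, -3); (3, -1) → (9/2, -1); (-2, -2) → (-3, -2); (5, -1) → (15/2, -1)
T2 scale by (3/2, -2): (3/2, 4) → (9/4, -8); (-9/2, -3) → (-27/4, 6); (9/2, -1) → (27/4, 2); (-3, -2) → (-9/2, 4); (15/2, -1) → (45/4, 2)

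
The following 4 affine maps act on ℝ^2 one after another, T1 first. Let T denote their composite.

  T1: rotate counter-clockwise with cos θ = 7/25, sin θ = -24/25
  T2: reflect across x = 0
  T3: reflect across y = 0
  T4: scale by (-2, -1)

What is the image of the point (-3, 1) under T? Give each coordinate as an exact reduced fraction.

T(p) = (6/25, 79/25)

T1 rotate counter-clockwise with cos θ = 7/25, sin θ = -24/25: (-3, 1) → (3/25, 79/25)
T2 reflect across x = 0: (3/25, 79/25) → (-3/25, 79/25)
T3 reflect across y = 0: (-3/25, 79/25) → (-3/25, -79/25)
T4 scale by (-2, -1): (-3/25, -79/25) → (6/25, 79/25)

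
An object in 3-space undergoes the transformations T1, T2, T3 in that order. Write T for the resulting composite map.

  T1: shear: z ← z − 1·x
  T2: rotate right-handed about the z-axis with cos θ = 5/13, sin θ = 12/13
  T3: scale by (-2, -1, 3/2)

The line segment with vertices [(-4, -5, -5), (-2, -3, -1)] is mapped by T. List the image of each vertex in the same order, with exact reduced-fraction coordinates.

image vertices: (-80/13, 73/13, -3/2), (-4, 3, 3/2)

T1 shear: z ← z − 1·x: (-4, -5, -5) → (-4, -5, -1); (-2, -3, -1) → (-2, -3, 1)
T2 rotate right-handed about the z-axis with cos θ = 5/13, sin θ = 12/13: (-4, -5, -1) → (40/13, -73/13, -1); (-2, -3, 1) → (2, -3, 1)
T3 scale by (-2, -1, 3/2): (40/13, -73/13, -1) → (-80/13, 73/13, -3/2); (2, -3, 1) → (-4, 3, 3/2)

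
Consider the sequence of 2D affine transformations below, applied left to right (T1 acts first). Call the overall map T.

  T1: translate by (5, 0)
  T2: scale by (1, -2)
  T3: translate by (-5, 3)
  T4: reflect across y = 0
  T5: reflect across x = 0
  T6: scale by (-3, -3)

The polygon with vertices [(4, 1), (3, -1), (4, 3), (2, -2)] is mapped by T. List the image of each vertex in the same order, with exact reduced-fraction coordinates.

image vertices: (12, 3), (9, 15), (12, -9), (6, 21)

T1 translate by (5, 0): (4, 1) → (9, 1); (3, -1) → (8, -1); (4, 3) → (9, 3); (2, -2) → (7, -2)
T2 scale by (1, -2): (9, 1) → (9, -2); (8, -1) → (8, 2); (9, 3) → (9, -6); (7, -2) → (7, 4)
T3 translate by (-5, 3): (9, -2) → (4, 1); (8, 2) → (3, 5); (9, -6) → (4, -3); (7, 4) → (2, 7)
T4 reflect across y = 0: (4, 1) → (4, -1); (3, 5) → (3, -5); (4, -3) → (4, 3); (2, 7) → (2, -7)
T5 reflect across x = 0: (4, -1) → (-4, -1); (3, -5) → (-3, -5); (4, 3) → (-4, 3); (2, -7) → (-2, -7)
T6 scale by (-3, -3): (-4, -1) → (12, 3); (-3, -5) → (9, 15); (-4, 3) → (12, -9); (-2, -7) → (6, 21)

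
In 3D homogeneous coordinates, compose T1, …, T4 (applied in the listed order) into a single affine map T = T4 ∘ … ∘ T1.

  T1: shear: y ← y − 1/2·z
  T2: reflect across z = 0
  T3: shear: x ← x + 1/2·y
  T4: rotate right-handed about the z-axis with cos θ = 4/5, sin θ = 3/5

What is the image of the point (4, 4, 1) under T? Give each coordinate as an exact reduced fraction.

T(p) = (5/2, 25/4, -1)

T1 shear: y ← y − 1/2·z: (4, 4, 1) → (4, 7/2, 1)
T2 reflect across z = 0: (4, 7/2, 1) → (4, 7/2, -1)
T3 shear: x ← x + 1/2·y: (4, 7/2, -1) → (23/4, 7/2, -1)
T4 rotate right-handed about the z-axis with cos θ = 4/5, sin θ = 3/5: (23/4, 7/2, -1) → (5/2, 25/4, -1)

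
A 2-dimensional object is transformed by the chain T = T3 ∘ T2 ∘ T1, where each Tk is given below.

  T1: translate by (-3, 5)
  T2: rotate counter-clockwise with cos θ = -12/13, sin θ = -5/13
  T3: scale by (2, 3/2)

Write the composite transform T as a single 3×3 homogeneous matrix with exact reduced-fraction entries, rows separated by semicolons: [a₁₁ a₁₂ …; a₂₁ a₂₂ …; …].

T1 = [1 0 -3; 0 1 5; 0 0 1]
T2·T1 = [-12/13 5/13 61/13; -5/13 -12/13 -45/13; 0 0 1]
T3·…·T1 = [-24/13 10/13 122/13; -15/26 -18/13 -135/26; 0 0 1]

T = [-24/13 10/13 122/13; -15/26 -18/13 -135/26; 0 0 1]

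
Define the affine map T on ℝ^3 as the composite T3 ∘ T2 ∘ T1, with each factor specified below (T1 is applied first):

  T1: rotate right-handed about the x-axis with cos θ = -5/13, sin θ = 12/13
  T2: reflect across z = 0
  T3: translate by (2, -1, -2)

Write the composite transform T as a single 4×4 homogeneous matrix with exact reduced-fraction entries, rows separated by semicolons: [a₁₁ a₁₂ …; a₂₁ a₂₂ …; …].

T1 = [1 0 0 0; 0 -5/13 -12/13 0; 0 12/13 -5/13 0; 0 0 0 1]
T2·T1 = [1 0 0 0; 0 -5/13 -12/13 0; 0 -12/13 5/13 0; 0 0 0 1]
T3·…·T1 = [1 0 0 2; 0 -5/13 -12/13 -1; 0 -12/13 5/13 -2; 0 0 0 1]

T = [1 0 0 2; 0 -5/13 -12/13 -1; 0 -12/13 5/13 -2; 0 0 0 1]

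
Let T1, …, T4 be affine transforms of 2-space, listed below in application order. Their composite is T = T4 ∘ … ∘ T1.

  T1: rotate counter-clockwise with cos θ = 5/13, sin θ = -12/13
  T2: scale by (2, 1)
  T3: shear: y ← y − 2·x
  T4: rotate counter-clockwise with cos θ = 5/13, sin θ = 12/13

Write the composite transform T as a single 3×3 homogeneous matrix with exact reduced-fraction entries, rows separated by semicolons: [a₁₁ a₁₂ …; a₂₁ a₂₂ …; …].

T1 = [5/13 12/13 0; -12/13 5/13 0; 0 0 1]
T2·T1 = [10/13 24/13 0; -12/13 5/13 0; 0 0 1]
T3·…·T1 = [10/13 24/13 0; -32/13 -43/13 0; 0 0 1]
T4·…·T1 = [434/169 636/169 0; -40/169 73/169 0; 0 0 1]

T = [434/169 636/169 0; -40/169 73/169 0; 0 0 1]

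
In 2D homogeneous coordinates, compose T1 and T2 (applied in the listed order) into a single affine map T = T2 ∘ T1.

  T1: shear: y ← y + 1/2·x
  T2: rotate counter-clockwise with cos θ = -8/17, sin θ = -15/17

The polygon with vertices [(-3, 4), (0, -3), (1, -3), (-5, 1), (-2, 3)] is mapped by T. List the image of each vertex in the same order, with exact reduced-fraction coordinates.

image vertices: (123/34, 25/17), (-45/17, 24/17), (-91/34, 5/17), (35/34, 87/17), (46/17, 14/17)

T1 shear: y ← y + 1/2·x: (-3, 4) → (-3, 5/2); (0, -3) → (0, -3); (1, -3) → (1, -5/2); (-5, 1) → (-5, -3/2); (-2, 3) → (-2, 2)
T2 rotate counter-clockwise with cos θ = -8/17, sin θ = -15/17: (-3, 5/2) → (123/34, 25/17); (0, -3) → (-45/17, 24/17); (1, -5/2) → (-91/34, 5/17); (-5, -3/2) → (35/34, 87/17); (-2, 2) → (46/17, 14/17)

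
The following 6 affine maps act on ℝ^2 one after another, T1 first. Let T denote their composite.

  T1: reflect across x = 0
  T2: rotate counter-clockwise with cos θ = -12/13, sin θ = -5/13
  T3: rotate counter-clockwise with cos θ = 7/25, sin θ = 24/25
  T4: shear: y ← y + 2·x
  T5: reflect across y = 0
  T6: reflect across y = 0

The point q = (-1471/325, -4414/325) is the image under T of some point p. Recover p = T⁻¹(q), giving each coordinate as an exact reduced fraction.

T1 = [-1 0 0; 0 1 0; 0 0 1]
T2·T1 = [12/13 5/13 0; 5/13 -12/13 0; 0 0 1]
T3·…·T1 = [-36/325 323/325 0; 323/325 36/325 0; 0 0 1]
T4·…·T1 = [-36/325 323/325 0; 251/325 682/325 0; 0 0 1]
T5·…·T1 = [-36/325 323/325 0; -251/325 -682/325 0; 0 0 1]
T6·…·T1 = [-36/325 323/325 0; 251/325 682/325 0; 0 0 1]
det M = -1; M⁻¹ = [-682/325 323/325 0; 251/325 36/325 0; 0 0 1]
M⁻¹ · (-1471/325, -4414/325)ᵀ = (-4, -5)ᵀ

p = (-4, -5)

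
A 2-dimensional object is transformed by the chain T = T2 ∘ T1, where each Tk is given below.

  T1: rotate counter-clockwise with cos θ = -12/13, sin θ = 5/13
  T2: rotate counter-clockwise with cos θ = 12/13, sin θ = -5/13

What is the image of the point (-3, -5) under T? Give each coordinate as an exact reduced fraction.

T(p) = (957/169, 235/169)

T1 rotate counter-clockwise with cos θ = -12/13, sin θ = 5/13: (-3, -5) → (61/13, 45/13)
T2 rotate counter-clockwise with cos θ = 12/13, sin θ = -5/13: (61/13, 45/13) → (957/169, 235/169)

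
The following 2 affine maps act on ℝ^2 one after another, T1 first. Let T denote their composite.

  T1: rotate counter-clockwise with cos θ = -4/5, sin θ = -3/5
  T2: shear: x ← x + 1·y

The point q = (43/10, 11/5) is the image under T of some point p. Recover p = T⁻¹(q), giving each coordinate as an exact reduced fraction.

T1 = [-4/5 3/5 0; -3/5 -4/5 0; 0 0 1]
T2·T1 = [-7/5 -1/5 0; -3/5 -4/5 0; 0 0 1]
det M = 1; M⁻¹ = [-4/5 1/5 0; 3/5 -7/5 0; 0 0 1]
M⁻¹ · (43/10, 11/5)ᵀ = (-3, -1/2)ᵀ

p = (-3, -1/2)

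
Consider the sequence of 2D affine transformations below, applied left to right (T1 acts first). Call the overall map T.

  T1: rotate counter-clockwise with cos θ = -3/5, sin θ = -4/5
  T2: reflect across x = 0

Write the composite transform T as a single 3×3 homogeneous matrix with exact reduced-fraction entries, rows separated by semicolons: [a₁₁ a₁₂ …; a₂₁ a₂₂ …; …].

T1 = [-3/5 4/5 0; -4/5 -3/5 0; 0 0 1]
T2·T1 = [3/5 -4/5 0; -4/5 -3/5 0; 0 0 1]

T = [3/5 -4/5 0; -4/5 -3/5 0; 0 0 1]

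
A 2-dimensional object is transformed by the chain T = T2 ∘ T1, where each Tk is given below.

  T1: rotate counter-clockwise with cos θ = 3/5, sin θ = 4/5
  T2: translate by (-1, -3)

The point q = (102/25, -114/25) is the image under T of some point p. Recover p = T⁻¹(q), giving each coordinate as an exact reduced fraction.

T1 = [3/5 -4/5 0; 4/5 3/5 0; 0 0 1]
T2·T1 = [3/5 -4/5 -1; 4/5 3/5 -3; 0 0 1]
det M = 1; M⁻¹ = [3/5 4/5 3; -4/5 3/5 1; 0 0 1]
M⁻¹ · (102/25, -114/25)ᵀ = (9/5, -5)ᵀ

p = (9/5, -5)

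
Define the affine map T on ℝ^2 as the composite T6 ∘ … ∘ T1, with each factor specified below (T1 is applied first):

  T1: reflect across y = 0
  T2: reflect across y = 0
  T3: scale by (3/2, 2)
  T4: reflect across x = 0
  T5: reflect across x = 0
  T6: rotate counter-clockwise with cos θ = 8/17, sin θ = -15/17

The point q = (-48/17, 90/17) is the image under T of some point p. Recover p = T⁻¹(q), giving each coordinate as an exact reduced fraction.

p = (-4, 0)

T1 = [1 0 0; 0 -1 0; 0 0 1]
T2·T1 = [1 0 0; 0 1 0; 0 0 1]
T3·…·T1 = [3/2 0 0; 0 2 0; 0 0 1]
T4·…·T1 = [-3/2 0 0; 0 2 0; 0 0 1]
T5·…·T1 = [3/2 0 0; 0 2 0; 0 0 1]
T6·…·T1 = [12/17 30/17 0; -45/34 16/17 0; 0 0 1]
det M = 3; M⁻¹ = [16/51 -10/17 0; 15/34 4/17 0; 0 0 1]
M⁻¹ · (-48/17, 90/17)ᵀ = (-4, 0)ᵀ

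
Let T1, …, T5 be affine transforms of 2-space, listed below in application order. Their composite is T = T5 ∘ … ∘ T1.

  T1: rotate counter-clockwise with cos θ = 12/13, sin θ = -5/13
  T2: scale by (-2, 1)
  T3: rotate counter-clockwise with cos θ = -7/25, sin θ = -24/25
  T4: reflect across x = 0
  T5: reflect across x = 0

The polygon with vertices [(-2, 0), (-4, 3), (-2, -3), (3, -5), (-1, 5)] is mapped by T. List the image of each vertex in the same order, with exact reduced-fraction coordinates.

image vertices: (-96/325, -94/25), (882/325, -152/25), (-18/5, -26/5), (-1646/325, 81/25), (134/25, 13/25)

T1 rotate counter-clockwise with cos θ = 12/13, sin θ = -5/13: (-2, 0) → (-24/13, 10/13); (-4, 3) → (-33/13, 56/13); (-2, -3) → (-3, -2); (3, -5) → (11/13, -75/13); (-1, 5) → (1, 5)
T2 scale by (-2, 1): (-24/13, 10/13) → (48/13, 10/13); (-33/13, 56/13) → (66/13, 56/13); (-3, -2) → (6, -2); (11/13, -75/13) → (-22/13, -75/13); (1, 5) → (-2, 5)
T3 rotate counter-clockwise with cos θ = -7/25, sin θ = -24/25: (48/13, 10/13) → (-96/325, -94/25); (66/13, 56/13) → (882/325, -152/25); (6, -2) → (-18/5, -26/5); (-22/13, -75/13) → (-1646/325, 81/25); (-2, 5) → (134/25, 13/25)
T4 reflect across x = 0: (-96/325, -94/25) → (96/325, -94/25); (882/325, -152/25) → (-882/325, -152/25); (-18/5, -26/5) → (18/5, -26/5); (-1646/325, 81/25) → (1646/325, 81/25); (134/25, 13/25) → (-134/25, 13/25)
T5 reflect across x = 0: (96/325, -94/25) → (-96/325, -94/25); (-882/325, -152/25) → (882/325, -152/25); (18/5, -26/5) → (-18/5, -26/5); (1646/325, 81/25) → (-1646/325, 81/25); (-134/25, 13/25) → (134/25, 13/25)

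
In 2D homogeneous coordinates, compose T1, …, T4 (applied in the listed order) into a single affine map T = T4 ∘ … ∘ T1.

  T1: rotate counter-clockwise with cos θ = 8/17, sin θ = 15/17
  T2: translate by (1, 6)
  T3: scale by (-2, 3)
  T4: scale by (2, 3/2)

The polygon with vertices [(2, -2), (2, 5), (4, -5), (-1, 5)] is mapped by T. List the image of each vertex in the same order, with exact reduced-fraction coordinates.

T1 rotate counter-clockwise with cos θ = 8/17, sin θ = 15/17: (2, -2) → (46/17, 14/17); (2, 5) → (-59/17, 70/17); (4, -5) → (107/17, 20/17); (-1, 5) → (-83/17, 25/17)
T2 translate by (1, 6): (46/17, 14/17) → (63/17, 116/17); (-59/17, 70/17) → (-42/17, 172/17); (107/17, 20/17) → (124/17, 122/17); (-83/17, 25/17) → (-66/17, 127/17)
T3 scale by (-2, 3): (63/17, 116/17) → (-126/17, 348/17); (-42/17, 172/17) → (84/17, 516/17); (124/17, 122/17) → (-248/17, 366/17); (-66/17, 127/17) → (132/17, 381/17)
T4 scale by (2, 3/2): (-126/17, 348/17) → (-252/17, 522/17); (84/17, 516/17) → (168/17, 774/17); (-248/17, 366/17) → (-496/17, 549/17); (132/17, 381/17) → (264/17, 1143/34)

image vertices: (-252/17, 522/17), (168/17, 774/17), (-496/17, 549/17), (264/17, 1143/34)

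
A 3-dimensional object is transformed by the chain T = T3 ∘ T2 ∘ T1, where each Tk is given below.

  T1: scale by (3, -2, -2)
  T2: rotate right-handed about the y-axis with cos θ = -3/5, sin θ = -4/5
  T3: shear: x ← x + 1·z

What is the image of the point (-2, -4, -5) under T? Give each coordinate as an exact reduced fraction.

T(p) = (-76/5, 8, -54/5)

T1 scale by (3, -2, -2): (-2, -4, -5) → (-6, 8, 10)
T2 rotate right-handed about the y-axis with cos θ = -3/5, sin θ = -4/5: (-6, 8, 10) → (-22/5, 8, -54/5)
T3 shear: x ← x + 1·z: (-22/5, 8, -54/5) → (-76/5, 8, -54/5)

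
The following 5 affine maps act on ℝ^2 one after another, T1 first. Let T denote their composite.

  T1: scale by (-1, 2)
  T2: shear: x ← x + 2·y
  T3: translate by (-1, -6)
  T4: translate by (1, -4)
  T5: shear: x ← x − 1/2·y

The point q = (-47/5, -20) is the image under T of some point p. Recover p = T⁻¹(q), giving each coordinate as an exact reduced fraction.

p = (-3/5, -5)

T1 = [-1 0 0; 0 2 0; 0 0 1]
T2·T1 = [-1 4 0; 0 2 0; 0 0 1]
T3·…·T1 = [-1 4 -1; 0 2 -6; 0 0 1]
T4·…·T1 = [-1 4 0; 0 2 -10; 0 0 1]
T5·…·T1 = [-1 3 5; 0 2 -10; 0 0 1]
det M = -2; M⁻¹ = [-1 3/2 20; 0 1/2 5; 0 0 1]
M⁻¹ · (-47/5, -20)ᵀ = (-3/5, -5)ᵀ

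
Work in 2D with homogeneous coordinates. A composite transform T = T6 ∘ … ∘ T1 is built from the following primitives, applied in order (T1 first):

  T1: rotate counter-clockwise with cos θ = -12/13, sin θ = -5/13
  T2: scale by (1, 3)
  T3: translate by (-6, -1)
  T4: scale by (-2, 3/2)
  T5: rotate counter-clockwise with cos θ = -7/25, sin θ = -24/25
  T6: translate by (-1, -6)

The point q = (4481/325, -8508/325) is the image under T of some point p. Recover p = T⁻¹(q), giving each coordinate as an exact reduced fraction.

p = (-1/3, -5)

T1 = [-12/13 5/13 0; -5/13 -12/13 0; 0 0 1]
T2·T1 = [-12/13 5/13 0; -15/13 -36/13 0; 0 0 1]
T3·…·T1 = [-12/13 5/13 -6; -15/13 -36/13 -1; 0 0 1]
T4·…·T1 = [24/13 -10/13 12; -45/26 -54/13 -3/2; 0 0 1]
T5·…·T1 = [-708/325 -1226/325 -24/5; -837/650 618/325 -111/10; 0 0 1]
T6·…·T1 = [-708/325 -1226/325 -29/5; -837/650 618/325 -171/10; 0 0 1]
det M = -9; M⁻¹ = [-206/975 -1226/2925 -8183/975; -93/650 236/975 2151/650; 0 0 1]
M⁻¹ · (4481/325, -8508/325)ᵀ = (-1/3, -5)ᵀ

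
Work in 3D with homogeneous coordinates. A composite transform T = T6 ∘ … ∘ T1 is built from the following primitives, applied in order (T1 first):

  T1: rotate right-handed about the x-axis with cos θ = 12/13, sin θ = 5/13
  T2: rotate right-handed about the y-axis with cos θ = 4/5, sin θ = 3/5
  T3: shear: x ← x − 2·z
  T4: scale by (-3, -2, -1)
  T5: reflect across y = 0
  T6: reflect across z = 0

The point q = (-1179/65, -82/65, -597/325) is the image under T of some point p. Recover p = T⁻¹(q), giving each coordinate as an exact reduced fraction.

p = (3, -3/5, 1/5)

T1 = [1 0 0 0; 0 12/13 -5/13 0; 0 5/13 12/13 0; 0 0 0 1]
T2·T1 = [4/5 3/13 36/65 0; 0 12/13 -5/13 0; -3/5 4/13 48/65 0; 0 0 0 1]
T3·…·T1 = [2 -5/13 -12/13 0; 0 12/13 -5/13 0; -3/5 4/13 48/65 0; 0 0 0 1]
T4·…·T1 = [-6 15/13 36/13 0; 0 -24/13 10/13 0; 3/5 -4/13 -48/65 0; 0 0 0 1]
T5·…·T1 = [-6 15/13 36/13 0; 0 24/13 -10/13 0; 3/5 -4/13 -48/65 0; 0 0 0 1]
T6·…·T1 = [-6 15/13 36/13 0; 0 24/13 -10/13 0; -3/5 4/13 48/65 0; 0 0 0 1]
det M = -6; M⁻¹ = [-4/15 0 1 0; -1/13 6/13 10/13 0; -12/65 -5/26 24/13 0; 0 0 0 1]
M⁻¹ · (-1179/65, -82/65, -597/325)ᵀ = (3, -3/5, 1/5)ᵀ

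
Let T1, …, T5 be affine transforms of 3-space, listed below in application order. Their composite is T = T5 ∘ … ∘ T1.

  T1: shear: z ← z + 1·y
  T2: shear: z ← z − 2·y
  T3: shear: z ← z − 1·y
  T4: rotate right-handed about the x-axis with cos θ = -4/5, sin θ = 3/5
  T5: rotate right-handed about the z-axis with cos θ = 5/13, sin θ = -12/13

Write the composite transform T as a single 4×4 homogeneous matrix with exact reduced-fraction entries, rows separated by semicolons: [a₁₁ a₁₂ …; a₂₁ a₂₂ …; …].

T1 = [1 0 0 0; 0 1 0 0; 0 1 1 0; 0 0 0 1]
T2·T1 = [1 0 0 0; 0 1 0 0; 0 -1 1 0; 0 0 0 1]
T3·…·T1 = [1 0 0 0; 0 1 0 0; 0 -2 1 0; 0 0 0 1]
T4·…·T1 = [1 0 0 0; 0 2/5 -3/5 0; 0 11/5 -4/5 0; 0 0 0 1]
T5·…·T1 = [5/13 24/65 -36/65 0; -12/13 2/13 -3/13 0; 0 11/5 -4/5 0; 0 0 0 1]

T = [5/13 24/65 -36/65 0; -12/13 2/13 -3/13 0; 0 11/5 -4/5 0; 0 0 0 1]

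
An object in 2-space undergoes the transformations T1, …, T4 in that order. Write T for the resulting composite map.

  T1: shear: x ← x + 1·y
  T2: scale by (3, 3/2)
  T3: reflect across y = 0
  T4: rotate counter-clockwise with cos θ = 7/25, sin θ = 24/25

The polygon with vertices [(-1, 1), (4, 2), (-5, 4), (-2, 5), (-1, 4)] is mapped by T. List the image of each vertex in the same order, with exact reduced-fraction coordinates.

image vertices: (36/25, -21/50), (198/25, 411/25), (123/25, -114/25), (243/25, 327/50), (207/25, 174/25)

T1 shear: x ← x + 1·y: (-1, 1) → (0, 1); (4, 2) → (6, 2); (-5, 4) → (-1, 4); (-2, 5) → (3, 5); (-1, 4) → (3, 4)
T2 scale by (3, 3/2): (0, 1) → (0, 3/2); (6, 2) → (18, 3); (-1, 4) → (-3, 6); (3, 5) → (9, 15/2); (3, 4) → (9, 6)
T3 reflect across y = 0: (0, 3/2) → (0, -3/2); (18, 3) → (18, -3); (-3, 6) → (-3, -6); (9, 15/2) → (9, -15/2); (9, 6) → (9, -6)
T4 rotate counter-clockwise with cos θ = 7/25, sin θ = 24/25: (0, -3/2) → (36/25, -21/50); (18, -3) → (198/25, 411/25); (-3, -6) → (123/25, -114/25); (9, -15/2) → (243/25, 327/50); (9, -6) → (207/25, 174/25)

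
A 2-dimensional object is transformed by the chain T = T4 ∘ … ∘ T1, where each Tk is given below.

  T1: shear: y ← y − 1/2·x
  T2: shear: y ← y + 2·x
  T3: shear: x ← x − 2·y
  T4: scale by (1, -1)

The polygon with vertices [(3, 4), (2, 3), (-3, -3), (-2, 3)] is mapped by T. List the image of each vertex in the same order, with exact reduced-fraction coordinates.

image vertices: (-14, -17/2), (-10, -6), (12, 15/2), (-2, 0)

T1 shear: y ← y − 1/2·x: (3, 4) → (3, 5/2); (2, 3) → (2, 2); (-3, -3) → (-3, -3/2); (-2, 3) → (-2, 4)
T2 shear: y ← y + 2·x: (3, 5/2) → (3, 17/2); (2, 2) → (2, 6); (-3, -3/2) → (-3, -15/2); (-2, 4) → (-2, 0)
T3 shear: x ← x − 2·y: (3, 17/2) → (-14, 17/2); (2, 6) → (-10, 6); (-3, -15/2) → (12, -15/2); (-2, 0) → (-2, 0)
T4 scale by (1, -1): (-14, 17/2) → (-14, -17/2); (-10, 6) → (-10, -6); (12, -15/2) → (12, 15/2); (-2, 0) → (-2, 0)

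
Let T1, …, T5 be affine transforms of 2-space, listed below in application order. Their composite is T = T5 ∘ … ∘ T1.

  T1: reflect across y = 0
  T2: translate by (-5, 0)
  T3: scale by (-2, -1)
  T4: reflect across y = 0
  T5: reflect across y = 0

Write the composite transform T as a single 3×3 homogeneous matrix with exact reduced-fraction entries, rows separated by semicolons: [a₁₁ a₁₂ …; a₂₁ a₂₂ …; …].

T1 = [1 0 0; 0 -1 0; 0 0 1]
T2·T1 = [1 0 -5; 0 -1 0; 0 0 1]
T3·…·T1 = [-2 0 10; 0 1 0; 0 0 1]
T4·…·T1 = [-2 0 10; 0 -1 0; 0 0 1]
T5·…·T1 = [-2 0 10; 0 1 0; 0 0 1]

T = [-2 0 10; 0 1 0; 0 0 1]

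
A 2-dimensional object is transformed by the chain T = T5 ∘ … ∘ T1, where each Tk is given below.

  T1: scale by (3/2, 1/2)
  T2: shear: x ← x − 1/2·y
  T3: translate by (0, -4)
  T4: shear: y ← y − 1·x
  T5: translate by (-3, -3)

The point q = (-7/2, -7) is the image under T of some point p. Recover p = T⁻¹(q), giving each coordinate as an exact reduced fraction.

p = (-1/2, -1)

T1 = [3/2 0 0; 0 1/2 0; 0 0 1]
T2·T1 = [3/2 -1/4 0; 0 1/2 0; 0 0 1]
T3·…·T1 = [3/2 -1/4 0; 0 1/2 -4; 0 0 1]
T4·…·T1 = [3/2 -1/4 0; -3/2 3/4 -4; 0 0 1]
T5·…·T1 = [3/2 -1/4 -3; -3/2 3/4 -7; 0 0 1]
det M = 3/4; M⁻¹ = [1 1/3 16/3; 2 2 20; 0 0 1]
M⁻¹ · (-7/2, -7)ᵀ = (-1/2, -1)ᵀ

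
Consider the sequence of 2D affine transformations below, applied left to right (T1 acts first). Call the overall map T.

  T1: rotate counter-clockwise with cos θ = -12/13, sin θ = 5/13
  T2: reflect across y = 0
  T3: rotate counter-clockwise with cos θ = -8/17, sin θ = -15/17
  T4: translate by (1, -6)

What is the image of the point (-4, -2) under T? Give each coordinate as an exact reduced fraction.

T1 rotate counter-clockwise with cos θ = -12/13, sin θ = 5/13: (-4, -2) → (58/13, 4/13)
T2 reflect across y = 0: (58/13, 4/13) → (58/13, -4/13)
T3 rotate counter-clockwise with cos θ = -8/17, sin θ = -15/17: (58/13, -4/13) → (-524/221, -838/221)
T4 translate by (1, -6): (-524/221, -838/221) → (-303/221, -2164/221)

T(p) = (-303/221, -2164/221)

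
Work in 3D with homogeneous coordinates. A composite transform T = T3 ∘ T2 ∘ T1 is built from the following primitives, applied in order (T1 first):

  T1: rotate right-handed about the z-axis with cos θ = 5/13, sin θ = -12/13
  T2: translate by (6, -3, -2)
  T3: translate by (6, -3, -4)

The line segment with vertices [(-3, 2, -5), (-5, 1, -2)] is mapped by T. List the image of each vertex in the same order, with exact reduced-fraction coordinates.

image vertices: (165/13, -32/13, -11), (11, -1, -8)

T1 rotate right-handed about the z-axis with cos θ = 5/13, sin θ = -12/13: (-3, 2, -5) → (9/13, 46/13, -5); (-5, 1, -2) → (-1, 5, -2)
T2 translate by (6, -3, -2): (9/13, 46/13, -5) → (87/13, 7/13, -7); (-1, 5, -2) → (5, 2, -4)
T3 translate by (6, -3, -4): (87/13, 7/13, -7) → (165/13, -32/13, -11); (5, 2, -4) → (11, -1, -8)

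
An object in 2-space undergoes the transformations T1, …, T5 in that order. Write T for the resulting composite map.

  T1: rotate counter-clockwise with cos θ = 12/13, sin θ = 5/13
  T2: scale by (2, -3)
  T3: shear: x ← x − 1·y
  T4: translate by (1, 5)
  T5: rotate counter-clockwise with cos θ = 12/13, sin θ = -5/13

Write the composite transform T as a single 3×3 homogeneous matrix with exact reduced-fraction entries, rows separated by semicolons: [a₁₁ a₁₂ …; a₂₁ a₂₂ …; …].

T1 = [12/13 -5/13 0; 5/13 12/13 0; 0 0 1]
T2·T1 = [24/13 -10/13 0; -15/13 -36/13 0; 0 0 1]
T3·…·T1 = [3 2 0; -15/13 -36/13 0; 0 0 1]
T4·…·T1 = [3 2 1; -15/13 -36/13 5; 0 0 1]
T5·…·T1 = [393/169 132/169 37/13; -375/169 -562/169 55/13; 0 0 1]

T = [393/169 132/169 37/13; -375/169 -562/169 55/13; 0 0 1]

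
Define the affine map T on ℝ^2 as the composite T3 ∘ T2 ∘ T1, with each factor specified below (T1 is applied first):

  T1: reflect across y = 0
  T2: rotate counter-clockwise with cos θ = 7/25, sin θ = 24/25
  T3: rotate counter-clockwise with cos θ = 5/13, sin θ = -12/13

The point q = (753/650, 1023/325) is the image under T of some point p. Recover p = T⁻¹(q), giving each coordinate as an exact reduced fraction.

p = (3/2, -3)

T1 = [1 0 0; 0 -1 0; 0 0 1]
T2·T1 = [7/25 24/25 0; 24/25 -7/25 0; 0 0 1]
T3·…·T1 = [323/325 36/325 0; 36/325 -323/325 0; 0 0 1]
det M = -1; M⁻¹ = [323/325 36/325 0; 36/325 -323/325 0; 0 0 1]
M⁻¹ · (753/650, 1023/325)ᵀ = (3/2, -3)ᵀ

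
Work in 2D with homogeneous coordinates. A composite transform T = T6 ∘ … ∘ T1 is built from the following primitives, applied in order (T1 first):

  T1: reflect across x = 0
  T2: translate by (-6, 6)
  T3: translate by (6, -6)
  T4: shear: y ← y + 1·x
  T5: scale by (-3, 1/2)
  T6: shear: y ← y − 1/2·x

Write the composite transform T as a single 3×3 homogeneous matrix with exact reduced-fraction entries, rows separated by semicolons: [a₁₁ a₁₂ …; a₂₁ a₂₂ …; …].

T1 = [-1 0 0; 0 1 0; 0 0 1]
T2·T1 = [-1 0 -6; 0 1 6; 0 0 1]
T3·…·T1 = [-1 0 0; 0 1 0; 0 0 1]
T4·…·T1 = [-1 0 0; -1 1 0; 0 0 1]
T5·…·T1 = [3 0 0; -1/2 1/2 0; 0 0 1]
T6·…·T1 = [3 0 0; -2 1/2 0; 0 0 1]

T = [3 0 0; -2 1/2 0; 0 0 1]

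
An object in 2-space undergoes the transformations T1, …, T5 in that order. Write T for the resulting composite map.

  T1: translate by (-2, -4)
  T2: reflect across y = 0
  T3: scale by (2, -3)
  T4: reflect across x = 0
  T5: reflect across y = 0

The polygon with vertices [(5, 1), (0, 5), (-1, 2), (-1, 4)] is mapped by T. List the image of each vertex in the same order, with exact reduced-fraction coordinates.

T1 translate by (-2, -4): (5, 1) → (3, -3); (0, 5) → (-2, 1); (-1, 2) → (-3, -2); (-1, 4) → (-3, 0)
T2 reflect across y = 0: (3, -3) → (3, 3); (-2, 1) → (-2, -1); (-3, -2) → (-3, 2); (-3, 0) → (-3, 0)
T3 scale by (2, -3): (3, 3) → (6, -9); (-2, -1) → (-4, 3); (-3, 2) → (-6, -6); (-3, 0) → (-6, 0)
T4 reflect across x = 0: (6, -9) → (-6, -9); (-4, 3) → (4, 3); (-6, -6) → (6, -6); (-6, 0) → (6, 0)
T5 reflect across y = 0: (-6, -9) → (-6, 9); (4, 3) → (4, -3); (6, -6) → (6, 6); (6, 0) → (6, 0)

image vertices: (-6, 9), (4, -3), (6, 6), (6, 0)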